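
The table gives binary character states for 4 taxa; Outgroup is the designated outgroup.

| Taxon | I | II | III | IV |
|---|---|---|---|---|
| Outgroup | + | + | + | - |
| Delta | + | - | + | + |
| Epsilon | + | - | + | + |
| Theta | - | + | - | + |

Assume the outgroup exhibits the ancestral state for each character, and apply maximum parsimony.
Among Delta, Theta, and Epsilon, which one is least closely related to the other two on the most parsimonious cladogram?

Theta

Character polarity is set by the outgroup: the derived state is whichever differs from the outgroup's state, so for I, II, III the derived state is '-', and for the remaining characters it is '+'.
I (derived state '-') is unique to Theta (autapomorphy; uninformative for grouping).
II: derived state '-' in Delta and Epsilon only — synapomorphy for {Delta, Epsilon}.
III: derived state '-' in Theta only — an autapomorphy, so it tells us nothing about relationships among taxa.
IV (derived state '+') is shared by all ingroup taxa — unites the whole ingroup.
Most parsimonious ingroup topology: ((Delta,Epsilon),Theta).
Delta and Epsilon share a more recent common ancestor with each other than either does with Theta, so Theta is the least closely related of the three.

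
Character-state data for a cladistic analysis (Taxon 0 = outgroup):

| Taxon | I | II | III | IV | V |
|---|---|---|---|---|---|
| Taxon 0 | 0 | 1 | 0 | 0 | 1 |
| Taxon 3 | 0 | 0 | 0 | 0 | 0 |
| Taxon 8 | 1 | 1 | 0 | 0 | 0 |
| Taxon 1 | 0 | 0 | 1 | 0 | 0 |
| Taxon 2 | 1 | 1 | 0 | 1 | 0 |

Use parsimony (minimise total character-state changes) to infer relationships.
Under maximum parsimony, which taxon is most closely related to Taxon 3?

Character polarity is set by the outgroup: the derived state is whichever differs from the outgroup's state, so for II, V the derived state is '0', and for the remaining characters it is '1'.
I: derived state '1' in Taxon 2 and Taxon 8 only — synapomorphy for {Taxon 2, Taxon 8}.
Only Taxon 1 and Taxon 3 show the derived state '0' for II, supporting them as a clade.
III: derived state '1' in Taxon 1 only — an autapomorphy, so it tells us nothing about relationships among taxa.
IV (derived state '1') is unique to Taxon 2 (autapomorphy; uninformative for grouping).
All ingroup taxa share the derived state '0' for V; it defines the ingroup but does not resolve relationships within it.
Most parsimonious ingroup topology: ((Taxon 8,Taxon 2),(Taxon 1,Taxon 3)).
Taxon 3 and Taxon 1 form a cherry on this tree, so they are sister taxa.

Taxon 1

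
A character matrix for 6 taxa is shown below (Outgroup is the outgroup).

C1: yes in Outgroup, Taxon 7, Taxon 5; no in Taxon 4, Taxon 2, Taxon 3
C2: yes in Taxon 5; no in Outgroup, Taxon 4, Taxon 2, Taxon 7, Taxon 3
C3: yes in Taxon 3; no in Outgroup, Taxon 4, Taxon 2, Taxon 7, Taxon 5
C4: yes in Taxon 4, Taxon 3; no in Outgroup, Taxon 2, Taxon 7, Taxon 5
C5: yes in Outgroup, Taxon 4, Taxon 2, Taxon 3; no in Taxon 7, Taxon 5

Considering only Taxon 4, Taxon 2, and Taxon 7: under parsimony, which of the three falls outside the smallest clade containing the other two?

Character polarity is set by the outgroup: the derived state is whichever differs from the outgroup's state, so for C1, C5 the derived state is 'no', and for the remaining characters it is 'yes'.
C1 (derived state 'no') is shared by Taxon 2, Taxon 3, and Taxon 4 — a synapomorphy uniting that clade.
C2 (derived state 'yes') is unique to Taxon 5 (autapomorphy; uninformative for grouping).
C3: derived state 'yes' in Taxon 3 only — an autapomorphy, so it tells us nothing about relationships among taxa.
C4 (derived state 'yes') is shared by Taxon 3 and Taxon 4 — a synapomorphy uniting that clade.
C5 (derived state 'no') is shared by Taxon 5 and Taxon 7 — a synapomorphy uniting that clade.
Most parsimonious ingroup topology: (((Taxon 4,Taxon 3),Taxon 2),(Taxon 7,Taxon 5)).
Taxon 4 and Taxon 2 share a more recent common ancestor with each other than either does with Taxon 7, so Taxon 7 is the least closely related of the three.

Taxon 7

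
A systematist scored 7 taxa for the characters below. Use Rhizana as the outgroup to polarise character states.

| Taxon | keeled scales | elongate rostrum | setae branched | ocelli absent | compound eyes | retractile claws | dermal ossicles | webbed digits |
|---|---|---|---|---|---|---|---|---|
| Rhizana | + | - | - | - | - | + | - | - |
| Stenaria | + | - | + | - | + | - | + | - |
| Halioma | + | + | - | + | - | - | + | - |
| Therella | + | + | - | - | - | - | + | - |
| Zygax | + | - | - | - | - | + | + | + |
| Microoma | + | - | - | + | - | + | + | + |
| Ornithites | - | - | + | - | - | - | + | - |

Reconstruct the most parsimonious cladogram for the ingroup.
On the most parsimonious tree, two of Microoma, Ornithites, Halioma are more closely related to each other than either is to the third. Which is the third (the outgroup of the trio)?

Character polarity is set by the outgroup: the derived state is whichever differs from the outgroup's state, so for keeled scales, retractile claws the derived state is '-', and for the remaining characters it is '+'.
keeled scales: derived state '-' in Ornithites only — an autapomorphy, so it tells us nothing about relationships among taxa.
elongate rostrum (derived state '+') is shared by Halioma and Therella — a synapomorphy uniting that clade.
Only Ornithites and Stenaria show the derived state '+' for setae branched, supporting them as a clade.
ocelli absent (state '+') occurs in Halioma and Microoma but conflicts with the nesting implied by the other characters — most parsimoniously interpreted as homoplasy.
compound eyes: derived state '+' in Stenaria only — an autapomorphy, so it tells us nothing about relationships among taxa.
retractile claws (derived state '-') is shared by Halioma, Ornithites, Stenaria, and Therella — a synapomorphy uniting that clade.
dermal ossicles (derived state '+') is shared by all ingroup taxa — unites the whole ingroup.
webbed digits: derived state '+' in Microoma and Zygax only — synapomorphy for {Microoma, Zygax}.
Most parsimonious ingroup topology: (((Stenaria,Ornithites),(Halioma,Therella)),(Zygax,Microoma)).
Halioma and Ornithites share a more recent common ancestor with each other than either does with Microoma, so Microoma is the least closely related of the three.

Microoma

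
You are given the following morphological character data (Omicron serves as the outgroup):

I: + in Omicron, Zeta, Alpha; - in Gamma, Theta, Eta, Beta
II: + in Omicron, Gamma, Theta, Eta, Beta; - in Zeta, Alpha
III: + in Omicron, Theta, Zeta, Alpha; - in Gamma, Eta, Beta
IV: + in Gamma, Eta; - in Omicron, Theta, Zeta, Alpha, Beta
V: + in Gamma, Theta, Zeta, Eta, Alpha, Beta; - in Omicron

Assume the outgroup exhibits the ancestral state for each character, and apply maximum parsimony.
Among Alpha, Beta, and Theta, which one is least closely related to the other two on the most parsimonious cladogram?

Alpha

Character polarity is set by the outgroup: the derived state is whichever differs from the outgroup's state, so for I, II, III the derived state is '-', and for the remaining characters it is '+'.
I (derived state '-') is shared by Beta, Eta, Gamma, and Theta — a synapomorphy uniting that clade.
Only Alpha and Zeta show the derived state '-' for II, supporting them as a clade.
III (derived state '-') is shared by Beta, Eta, and Gamma — a synapomorphy uniting that clade.
IV (derived state '+') is shared by Eta and Gamma — a synapomorphy uniting that clade.
All ingroup taxa share the derived state '+' for V; it defines the ingroup but does not resolve relationships within it.
Most parsimonious ingroup topology: ((((Gamma,Eta),Beta),Theta),(Zeta,Alpha)).
Theta and Beta share a more recent common ancestor with each other than either does with Alpha, so Alpha is the least closely related of the three.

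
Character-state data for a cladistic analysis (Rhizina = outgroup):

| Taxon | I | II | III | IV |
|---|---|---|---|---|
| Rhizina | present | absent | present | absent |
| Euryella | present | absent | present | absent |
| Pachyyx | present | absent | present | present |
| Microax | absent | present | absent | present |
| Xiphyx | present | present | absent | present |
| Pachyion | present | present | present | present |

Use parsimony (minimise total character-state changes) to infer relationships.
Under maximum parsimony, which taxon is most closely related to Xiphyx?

Character polarity is set by the outgroup: the derived state is whichever differs from the outgroup's state, so for I, III the derived state is 'absent', and for the remaining characters it is 'present'.
I: derived state 'absent' in Microax only — an autapomorphy, so it tells us nothing about relationships among taxa.
Only Microax, Pachyion, and Xiphyx show the derived state 'present' for II, supporting them as a clade.
Only Microax and Xiphyx show the derived state 'absent' for III, supporting them as a clade.
Only Microax, Pachyion, Pachyyx, and Xiphyx show the derived state 'present' for IV, supporting them as a clade.
Most parsimonious ingroup topology: (Euryella,(Pachyyx,((Microax,Xiphyx),Pachyion))).
Xiphyx and Microax form a cherry on this tree, so they are sister taxa.

Microax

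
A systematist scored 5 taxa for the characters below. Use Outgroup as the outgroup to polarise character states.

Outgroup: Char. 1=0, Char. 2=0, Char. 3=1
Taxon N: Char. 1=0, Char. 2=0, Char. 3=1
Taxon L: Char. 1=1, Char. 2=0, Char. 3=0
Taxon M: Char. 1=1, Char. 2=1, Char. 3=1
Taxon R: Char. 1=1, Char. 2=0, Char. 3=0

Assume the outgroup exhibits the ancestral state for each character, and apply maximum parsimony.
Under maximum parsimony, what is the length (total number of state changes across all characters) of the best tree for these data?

3

Character polarity is set by the outgroup: the derived state is whichever differs from the outgroup's state, so for Char. 3 the derived state is '0', and for the remaining characters it is '1'.
Only Taxon L, Taxon M, and Taxon R show the derived state '1' for Char. 1, supporting them as a clade.
Char. 2 (derived state '1') is unique to Taxon M (autapomorphy; uninformative for grouping).
Char. 3 (derived state '0') is shared by Taxon L and Taxon R — a synapomorphy uniting that clade.
Most parsimonious ingroup topology: (Taxon N,((Taxon L,Taxon R),Taxon M)).
Changes per character on this tree: Char. 1: 1; Char. 2: 1; Char. 3: 1.
Total = 3.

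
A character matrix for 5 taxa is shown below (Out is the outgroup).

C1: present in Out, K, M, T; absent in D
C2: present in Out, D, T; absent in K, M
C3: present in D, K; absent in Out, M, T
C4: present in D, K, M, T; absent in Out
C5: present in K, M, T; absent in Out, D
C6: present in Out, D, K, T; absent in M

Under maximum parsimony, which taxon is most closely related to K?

M

Character polarity is set by the outgroup: the derived state is whichever differs from the outgroup's state, so for C1, C2, C6 the derived state is 'absent', and for the remaining characters it is 'present'.
C1 (derived state 'absent') is unique to D (autapomorphy; uninformative for grouping).
C2 (derived state 'absent') is shared by K and M — a synapomorphy uniting that clade.
C3 groups D and K, which is incompatible with the clades supported by the remaining characters; treating it as convergent (homoplasy) costs fewer steps than any alternative tree.
All ingroup taxa share the derived state 'present' for C4; it defines the ingroup but does not resolve relationships within it.
C5 (derived state 'present') is shared by K, M, and T — a synapomorphy uniting that clade.
C6: derived state 'absent' in M only — an autapomorphy, so it tells us nothing about relationships among taxa.
Most parsimonious ingroup topology: (D,((K,M),T)).
K and M form a cherry on this tree, so they are sister taxa.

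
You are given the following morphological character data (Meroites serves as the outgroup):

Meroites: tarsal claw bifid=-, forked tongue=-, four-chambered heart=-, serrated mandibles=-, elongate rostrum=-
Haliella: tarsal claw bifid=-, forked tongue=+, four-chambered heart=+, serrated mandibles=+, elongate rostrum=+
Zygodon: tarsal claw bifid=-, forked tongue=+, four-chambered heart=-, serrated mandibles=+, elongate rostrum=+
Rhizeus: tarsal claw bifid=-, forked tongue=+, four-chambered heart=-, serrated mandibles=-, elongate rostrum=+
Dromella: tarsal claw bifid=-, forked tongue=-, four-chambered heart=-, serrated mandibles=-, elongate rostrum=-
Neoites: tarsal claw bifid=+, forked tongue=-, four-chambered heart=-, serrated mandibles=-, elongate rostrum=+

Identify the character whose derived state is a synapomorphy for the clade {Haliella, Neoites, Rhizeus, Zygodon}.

elongate rostrum

The outgroup has state '-' for every character, so '+' is the derived state throughout.
tarsal claw bifid: derived state '+' in Neoites only — an autapomorphy, so it tells us nothing about relationships among taxa.
forked tongue (derived state '+') is shared by Haliella, Rhizeus, and Zygodon — a synapomorphy uniting that clade.
four-chambered heart (derived state '+') is unique to Haliella (autapomorphy; uninformative for grouping).
serrated mandibles (derived state '+') is shared by Haliella and Zygodon — a synapomorphy uniting that clade.
Only Haliella, Neoites, Rhizeus, and Zygodon show the derived state '+' for elongate rostrum, supporting them as a clade.
Most parsimonious ingroup topology: ((((Haliella,Zygodon),Rhizeus),Neoites),Dromella).
The clade {Haliella, Neoites, Rhizeus, Zygodon} is supported by elongate rostrum: its derived state '+' occurs in exactly those taxa and in no other taxon (including the outgroup).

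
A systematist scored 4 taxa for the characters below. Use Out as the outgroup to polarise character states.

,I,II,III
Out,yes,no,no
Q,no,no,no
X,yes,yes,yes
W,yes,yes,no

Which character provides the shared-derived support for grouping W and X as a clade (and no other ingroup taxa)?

Character polarity is set by the outgroup: the derived state is whichever differs from the outgroup's state, so for I the derived state is 'no', and for the remaining characters it is 'yes'.
I (derived state 'no') is unique to Q (autapomorphy; uninformative for grouping).
II (derived state 'yes') is shared by W and X — a synapomorphy uniting that clade.
III: derived state 'yes' in X only — an autapomorphy, so it tells us nothing about relationships among taxa.
Most parsimonious ingroup topology: (Q,(X,W)).
The clade {W, X} is supported by II: its derived state 'yes' occurs in exactly those taxa and in no other taxon (including the outgroup).

II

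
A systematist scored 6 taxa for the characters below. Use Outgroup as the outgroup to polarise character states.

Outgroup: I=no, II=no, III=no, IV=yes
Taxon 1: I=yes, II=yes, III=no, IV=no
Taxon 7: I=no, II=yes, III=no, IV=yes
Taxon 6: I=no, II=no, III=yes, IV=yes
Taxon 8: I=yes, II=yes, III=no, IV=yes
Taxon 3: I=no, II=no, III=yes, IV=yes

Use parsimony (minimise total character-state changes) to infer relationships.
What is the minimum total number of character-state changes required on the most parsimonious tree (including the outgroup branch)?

Character polarity is set by the outgroup: the derived state is whichever differs from the outgroup's state, so for IV the derived state is 'no', and for the remaining characters it is 'yes'.
I: derived state 'yes' in Taxon 1 and Taxon 8 only — synapomorphy for {Taxon 1, Taxon 8}.
II (derived state 'yes') is shared by Taxon 1, Taxon 7, and Taxon 8 — a synapomorphy uniting that clade.
III (derived state 'yes') is shared by Taxon 3 and Taxon 6 — a synapomorphy uniting that clade.
IV (derived state 'no') is unique to Taxon 1 (autapomorphy; uninformative for grouping).
Most parsimonious ingroup topology: (((Taxon 1,Taxon 8),Taxon 7),(Taxon 6,Taxon 3)).
Changes per character on this tree: I: 1; II: 1; III: 1; IV: 1.
Total = 4.

4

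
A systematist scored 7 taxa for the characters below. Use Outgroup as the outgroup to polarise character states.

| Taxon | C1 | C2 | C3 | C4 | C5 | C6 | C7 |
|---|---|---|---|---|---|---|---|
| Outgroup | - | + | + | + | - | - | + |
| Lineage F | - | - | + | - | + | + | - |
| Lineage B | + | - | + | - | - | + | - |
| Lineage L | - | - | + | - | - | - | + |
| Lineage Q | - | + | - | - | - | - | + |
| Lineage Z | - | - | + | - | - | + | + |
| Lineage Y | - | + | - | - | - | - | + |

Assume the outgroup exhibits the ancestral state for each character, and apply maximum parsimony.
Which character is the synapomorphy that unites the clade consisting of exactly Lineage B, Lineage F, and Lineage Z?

Character polarity is set by the outgroup: the derived state is whichever differs from the outgroup's state, so for C2, C3, C4, C7 the derived state is '-', and for the remaining characters it is '+'.
C1: derived state '+' in Lineage B only — an autapomorphy, so it tells us nothing about relationships among taxa.
Only Lineage B, Lineage F, Lineage L, and Lineage Z show the derived state '-' for C2, supporting them as a clade.
Only Lineage Q and Lineage Y show the derived state '-' for C3, supporting them as a clade.
All ingroup taxa share the derived state '-' for C4; it defines the ingroup but does not resolve relationships within it.
C5 (derived state '+') is unique to Lineage F (autapomorphy; uninformative for grouping).
Only Lineage B, Lineage F, and Lineage Z show the derived state '+' for C6, supporting them as a clade.
C7 (derived state '-') is shared by Lineage B and Lineage F — a synapomorphy uniting that clade.
Most parsimonious ingroup topology: ((((Lineage F,Lineage B),Lineage Z),Lineage L),(Lineage Q,Lineage Y)).
The clade {Lineage B, Lineage F, Lineage Z} is supported by C6: its derived state '+' occurs in exactly those taxa and in no other taxon (including the outgroup).

C6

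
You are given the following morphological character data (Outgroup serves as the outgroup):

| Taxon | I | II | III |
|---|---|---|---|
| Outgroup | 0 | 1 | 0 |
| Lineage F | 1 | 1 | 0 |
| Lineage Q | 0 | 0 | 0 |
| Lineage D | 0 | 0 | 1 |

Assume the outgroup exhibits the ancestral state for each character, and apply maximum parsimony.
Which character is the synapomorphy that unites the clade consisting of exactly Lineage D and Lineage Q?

Character polarity is set by the outgroup: the derived state is whichever differs from the outgroup's state, so for II the derived state is '0', and for the remaining characters it is '1'.
I (derived state '1') is unique to Lineage F (autapomorphy; uninformative for grouping).
II: derived state '0' in Lineage D and Lineage Q only — synapomorphy for {Lineage D, Lineage Q}.
III (derived state '1') is unique to Lineage D (autapomorphy; uninformative for grouping).
Most parsimonious ingroup topology: (Lineage F,(Lineage Q,Lineage D)).
The clade {Lineage D, Lineage Q} is supported by II: its derived state '0' occurs in exactly those taxa and in no other taxon (including the outgroup).

II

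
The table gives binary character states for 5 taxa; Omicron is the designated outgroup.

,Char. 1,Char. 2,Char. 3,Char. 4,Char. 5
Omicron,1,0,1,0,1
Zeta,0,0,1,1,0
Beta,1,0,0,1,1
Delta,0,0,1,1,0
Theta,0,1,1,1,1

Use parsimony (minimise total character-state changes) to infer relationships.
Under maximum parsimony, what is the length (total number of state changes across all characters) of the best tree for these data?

Character polarity is set by the outgroup: the derived state is whichever differs from the outgroup's state, so for Char. 1, Char. 3, Char. 5 the derived state is '0', and for the remaining characters it is '1'.
Only Delta, Theta, and Zeta show the derived state '0' for Char. 1, supporting them as a clade.
Char. 2 (derived state '1') is unique to Theta (autapomorphy; uninformative for grouping).
Char. 3: derived state '0' in Beta only — an autapomorphy, so it tells us nothing about relationships among taxa.
Char. 4 (derived state '1') is shared by all ingroup taxa — unites the whole ingroup.
Char. 5 (derived state '0') is shared by Delta and Zeta — a synapomorphy uniting that clade.
Most parsimonious ingroup topology: (((Zeta,Delta),Theta),Beta).
Changes per character on this tree: Char. 1: 1; Char. 2: 1; Char. 3: 1; Char. 4: 1; Char. 5: 1.
Total = 5.

5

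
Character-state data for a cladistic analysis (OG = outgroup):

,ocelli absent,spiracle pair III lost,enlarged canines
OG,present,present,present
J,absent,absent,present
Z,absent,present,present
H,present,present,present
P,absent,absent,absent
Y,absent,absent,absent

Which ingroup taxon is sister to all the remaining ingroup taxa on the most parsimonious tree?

The outgroup has state 'present' for every character, so 'absent' is the derived state throughout.
Only J, P, Y, and Z show the derived state 'absent' for ocelli absent, supporting them as a clade.
spiracle pair III lost (derived state 'absent') is shared by J, P, and Y — a synapomorphy uniting that clade.
Only P and Y show the derived state 'absent' for enlarged canines, supporting them as a clade.
Most parsimonious ingroup topology: (((J,(P,Y)),Z),H).
H is sister to the clade containing all other ingroup taxa, so it is the earliest-diverging (most basal) ingroup lineage.

H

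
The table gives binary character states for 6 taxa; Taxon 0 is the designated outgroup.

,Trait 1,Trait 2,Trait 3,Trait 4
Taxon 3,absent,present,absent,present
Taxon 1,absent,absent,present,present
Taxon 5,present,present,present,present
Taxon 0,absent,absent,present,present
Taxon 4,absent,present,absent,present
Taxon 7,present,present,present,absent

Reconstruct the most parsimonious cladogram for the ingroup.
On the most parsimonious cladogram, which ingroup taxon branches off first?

Character polarity is set by the outgroup: the derived state is whichever differs from the outgroup's state, so for Trait 3, Trait 4 the derived state is 'absent', and for the remaining characters it is 'present'.
Trait 1 (derived state 'present') is shared by Taxon 5 and Taxon 7 — a synapomorphy uniting that clade.
Only Taxon 3, Taxon 4, Taxon 5, and Taxon 7 show the derived state 'present' for Trait 2, supporting them as a clade.
Only Taxon 3 and Taxon 4 show the derived state 'absent' for Trait 3, supporting them as a clade.
Trait 4: derived state 'absent' in Taxon 7 only — an autapomorphy, so it tells us nothing about relationships among taxa.
Most parsimonious ingroup topology: (((Taxon 7,Taxon 5),(Taxon 4,Taxon 3)),Taxon 1).
Taxon 1 is sister to the clade containing all other ingroup taxa, so it is the earliest-diverging (most basal) ingroup lineage.

Taxon 1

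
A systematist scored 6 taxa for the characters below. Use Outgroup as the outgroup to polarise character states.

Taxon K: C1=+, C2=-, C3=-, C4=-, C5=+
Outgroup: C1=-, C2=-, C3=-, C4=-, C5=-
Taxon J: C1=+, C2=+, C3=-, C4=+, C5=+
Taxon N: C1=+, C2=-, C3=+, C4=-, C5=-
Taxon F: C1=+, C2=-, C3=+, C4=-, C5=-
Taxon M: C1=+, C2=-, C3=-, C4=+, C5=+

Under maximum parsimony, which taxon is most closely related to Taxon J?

The outgroup has state '-' for every character, so '+' is the derived state throughout.
All ingroup taxa share the derived state '+' for C1; it defines the ingroup but does not resolve relationships within it.
C2 (derived state '+') is unique to Taxon J (autapomorphy; uninformative for grouping).
C3: derived state '+' in Taxon F and Taxon N only — synapomorphy for {Taxon F, Taxon N}.
Only Taxon J and Taxon M show the derived state '+' for C4, supporting them as a clade.
C5: derived state '+' in Taxon J, Taxon K, and Taxon M only — synapomorphy for {Taxon J, Taxon K, Taxon M}.
Most parsimonious ingroup topology: (((Taxon M,Taxon J),Taxon K),(Taxon F,Taxon N)).
Taxon J and Taxon M form a cherry on this tree, so they are sister taxa.

Taxon M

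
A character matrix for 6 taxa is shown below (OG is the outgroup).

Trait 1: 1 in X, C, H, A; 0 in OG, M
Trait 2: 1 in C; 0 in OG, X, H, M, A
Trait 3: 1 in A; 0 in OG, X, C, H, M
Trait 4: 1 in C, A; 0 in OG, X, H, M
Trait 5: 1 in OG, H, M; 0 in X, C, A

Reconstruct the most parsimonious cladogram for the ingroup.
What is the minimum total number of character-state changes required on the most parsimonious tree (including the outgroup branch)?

5

Character polarity is set by the outgroup: the derived state is whichever differs from the outgroup's state, so for Trait 5 the derived state is '0', and for the remaining characters it is '1'.
Only A, C, H, and X show the derived state '1' for Trait 1, supporting them as a clade.
Trait 2 (derived state '1') is unique to C (autapomorphy; uninformative for grouping).
Trait 3: derived state '1' in A only — an autapomorphy, so it tells us nothing about relationships among taxa.
Trait 4 (derived state '1') is shared by A and C — a synapomorphy uniting that clade.
Trait 5 (derived state '0') is shared by A, C, and X — a synapomorphy uniting that clade.
Most parsimonious ingroup topology: (((X,(C,A)),H),M).
Changes per character on this tree: Trait 1: 1; Trait 2: 1; Trait 3: 1; Trait 4: 1; Trait 5: 1.
Total = 5.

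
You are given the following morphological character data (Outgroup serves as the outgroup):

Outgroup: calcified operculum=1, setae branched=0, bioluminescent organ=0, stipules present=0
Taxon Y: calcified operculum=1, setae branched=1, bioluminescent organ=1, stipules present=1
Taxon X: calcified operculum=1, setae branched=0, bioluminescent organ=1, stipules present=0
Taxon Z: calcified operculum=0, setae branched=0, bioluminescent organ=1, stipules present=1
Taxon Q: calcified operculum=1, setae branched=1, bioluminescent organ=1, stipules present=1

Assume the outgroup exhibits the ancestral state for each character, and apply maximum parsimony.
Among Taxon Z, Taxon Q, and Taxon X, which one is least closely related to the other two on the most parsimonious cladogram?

Character polarity is set by the outgroup: the derived state is whichever differs from the outgroup's state, so for calcified operculum the derived state is '0', and for the remaining characters it is '1'.
calcified operculum (derived state '0') is unique to Taxon Z (autapomorphy; uninformative for grouping).
Only Taxon Q and Taxon Y show the derived state '1' for setae branched, supporting them as a clade.
bioluminescent organ (derived state '1') is shared by all ingroup taxa — unites the whole ingroup.
Only Taxon Q, Taxon Y, and Taxon Z show the derived state '1' for stipules present, supporting them as a clade.
Most parsimonious ingroup topology: (((Taxon Y,Taxon Q),Taxon Z),Taxon X).
Taxon Z and Taxon Q share a more recent common ancestor with each other than either does with Taxon X, so Taxon X is the least closely related of the three.

Taxon X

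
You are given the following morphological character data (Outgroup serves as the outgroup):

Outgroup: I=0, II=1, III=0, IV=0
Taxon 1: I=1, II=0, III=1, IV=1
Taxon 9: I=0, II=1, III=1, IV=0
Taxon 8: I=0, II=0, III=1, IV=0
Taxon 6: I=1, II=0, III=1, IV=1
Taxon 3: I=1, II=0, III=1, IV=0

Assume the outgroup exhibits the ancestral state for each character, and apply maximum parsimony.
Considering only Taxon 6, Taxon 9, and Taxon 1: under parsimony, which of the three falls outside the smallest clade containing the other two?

Character polarity is set by the outgroup: the derived state is whichever differs from the outgroup's state, so for II the derived state is '0', and for the remaining characters it is '1'.
Only Taxon 1, Taxon 3, and Taxon 6 show the derived state '1' for I, supporting them as a clade.
Only Taxon 1, Taxon 3, Taxon 6, and Taxon 8 show the derived state '0' for II, supporting them as a clade.
All ingroup taxa share the derived state '1' for III; it defines the ingroup but does not resolve relationships within it.
Only Taxon 1 and Taxon 6 show the derived state '1' for IV, supporting them as a clade.
Most parsimonious ingroup topology: ((((Taxon 1,Taxon 6),Taxon 3),Taxon 8),Taxon 9).
Taxon 6 and Taxon 1 share a more recent common ancestor with each other than either does with Taxon 9, so Taxon 9 is the least closely related of the three.

Taxon 9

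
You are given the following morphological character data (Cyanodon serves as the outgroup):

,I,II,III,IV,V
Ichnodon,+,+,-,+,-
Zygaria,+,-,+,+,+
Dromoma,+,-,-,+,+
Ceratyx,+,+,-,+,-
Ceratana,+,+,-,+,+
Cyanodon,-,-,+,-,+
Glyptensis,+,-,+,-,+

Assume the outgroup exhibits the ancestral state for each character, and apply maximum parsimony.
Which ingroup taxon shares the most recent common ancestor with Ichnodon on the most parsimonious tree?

Character polarity is set by the outgroup: the derived state is whichever differs from the outgroup's state, so for III, V the derived state is '-', and for the remaining characters it is '+'.
I (derived state '+') is shared by all ingroup taxa — unites the whole ingroup.
II: derived state '+' in Ceratana, Ceratyx, and Ichnodon only — synapomorphy for {Ceratana, Ceratyx, Ichnodon}.
Only Ceratana, Ceratyx, Dromoma, and Ichnodon show the derived state '-' for III, supporting them as a clade.
Only Ceratana, Ceratyx, Dromoma, Ichnodon, and Zygaria show the derived state '+' for IV, supporting them as a clade.
V: derived state '-' in Ceratyx and Ichnodon only — synapomorphy for {Ceratyx, Ichnodon}.
Most parsimonious ingroup topology: (((((Ichnodon,Ceratyx),Ceratana),Dromoma),Zygaria),Glyptensis).
Ichnodon and Ceratyx form a cherry on this tree, so they are sister taxa.

Ceratyx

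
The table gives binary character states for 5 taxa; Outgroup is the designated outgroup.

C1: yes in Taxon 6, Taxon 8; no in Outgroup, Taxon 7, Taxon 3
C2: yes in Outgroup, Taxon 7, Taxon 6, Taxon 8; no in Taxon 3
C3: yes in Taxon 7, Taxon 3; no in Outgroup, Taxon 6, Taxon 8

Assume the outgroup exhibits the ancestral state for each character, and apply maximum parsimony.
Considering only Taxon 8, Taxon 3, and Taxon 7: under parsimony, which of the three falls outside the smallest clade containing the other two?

Character polarity is set by the outgroup: the derived state is whichever differs from the outgroup's state, so for C2 the derived state is 'no', and for the remaining characters it is 'yes'.
C1: derived state 'yes' in Taxon 6 and Taxon 8 only — synapomorphy for {Taxon 6, Taxon 8}.
C2: derived state 'no' in Taxon 3 only — an autapomorphy, so it tells us nothing about relationships among taxa.
Only Taxon 3 and Taxon 7 show the derived state 'yes' for C3, supporting them as a clade.
Most parsimonious ingroup topology: ((Taxon 7,Taxon 3),(Taxon 6,Taxon 8)).
Taxon 7 and Taxon 3 share a more recent common ancestor with each other than either does with Taxon 8, so Taxon 8 is the least closely related of the three.

Taxon 8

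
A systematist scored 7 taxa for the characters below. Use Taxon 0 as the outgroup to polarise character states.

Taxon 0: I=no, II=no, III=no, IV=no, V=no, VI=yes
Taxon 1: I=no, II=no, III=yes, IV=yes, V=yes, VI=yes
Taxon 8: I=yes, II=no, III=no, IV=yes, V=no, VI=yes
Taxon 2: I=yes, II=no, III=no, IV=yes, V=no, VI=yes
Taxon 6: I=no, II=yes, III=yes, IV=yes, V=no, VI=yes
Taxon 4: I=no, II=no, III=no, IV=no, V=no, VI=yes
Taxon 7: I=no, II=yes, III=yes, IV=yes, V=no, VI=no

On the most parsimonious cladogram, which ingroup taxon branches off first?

Taxon 4

Character polarity is set by the outgroup: the derived state is whichever differs from the outgroup's state, so for VI the derived state is 'no', and for the remaining characters it is 'yes'.
I: derived state 'yes' in Taxon 2 and Taxon 8 only — synapomorphy for {Taxon 2, Taxon 8}.
Only Taxon 6 and Taxon 7 show the derived state 'yes' for II, supporting them as a clade.
III (derived state 'yes') is shared by Taxon 1, Taxon 6, and Taxon 7 — a synapomorphy uniting that clade.
IV: derived state 'yes' in Taxon 1, Taxon 2, Taxon 6, Taxon 7, and Taxon 8 only — synapomorphy for {Taxon 1, Taxon 2, Taxon 6, Taxon 7, Taxon 8}.
V (derived state 'yes') is unique to Taxon 1 (autapomorphy; uninformative for grouping).
VI: derived state 'no' in Taxon 7 only — an autapomorphy, so it tells us nothing about relationships among taxa.
Most parsimonious ingroup topology: (((Taxon 1,(Taxon 6,Taxon 7)),(Taxon 8,Taxon 2)),Taxon 4).
Taxon 4 is sister to the clade containing all other ingroup taxa, so it is the earliest-diverging (most basal) ingroup lineage.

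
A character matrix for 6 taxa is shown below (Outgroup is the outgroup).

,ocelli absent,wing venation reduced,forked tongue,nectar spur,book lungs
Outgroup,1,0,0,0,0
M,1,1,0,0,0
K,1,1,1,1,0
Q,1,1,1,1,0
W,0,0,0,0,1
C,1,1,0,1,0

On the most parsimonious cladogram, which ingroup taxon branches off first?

Character polarity is set by the outgroup: the derived state is whichever differs from the outgroup's state, so for ocelli absent the derived state is '0', and for the remaining characters it is '1'.
ocelli absent (derived state '0') is unique to W (autapomorphy; uninformative for grouping).
wing venation reduced: derived state '1' in C, K, M, and Q only — synapomorphy for {C, K, M, Q}.
forked tongue (derived state '1') is shared by K and Q — a synapomorphy uniting that clade.
nectar spur (derived state '1') is shared by C, K, and Q — a synapomorphy uniting that clade.
book lungs (derived state '1') is unique to W (autapomorphy; uninformative for grouping).
Most parsimonious ingroup topology: ((M,((K,Q),C)),W).
W is sister to the clade containing all other ingroup taxa, so it is the earliest-diverging (most basal) ingroup lineage.

W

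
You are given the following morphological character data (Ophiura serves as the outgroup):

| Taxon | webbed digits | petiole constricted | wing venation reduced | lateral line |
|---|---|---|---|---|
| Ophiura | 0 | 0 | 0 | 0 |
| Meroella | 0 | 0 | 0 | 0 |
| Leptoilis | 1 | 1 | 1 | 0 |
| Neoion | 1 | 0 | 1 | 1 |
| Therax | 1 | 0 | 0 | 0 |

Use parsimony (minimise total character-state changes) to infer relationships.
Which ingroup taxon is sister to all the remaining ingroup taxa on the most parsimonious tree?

Meroella

The outgroup has state '0' for every character, so '1' is the derived state throughout.
webbed digits: derived state '1' in Leptoilis, Neoion, and Therax only — synapomorphy for {Leptoilis, Neoion, Therax}.
petiole constricted: derived state '1' in Leptoilis only — an autapomorphy, so it tells us nothing about relationships among taxa.
Only Leptoilis and Neoion show the derived state '1' for wing venation reduced, supporting them as a clade.
lateral line (derived state '1') is unique to Neoion (autapomorphy; uninformative for grouping).
Most parsimonious ingroup topology: (Meroella,((Leptoilis,Neoion),Therax)).
Meroella is sister to the clade containing all other ingroup taxa, so it is the earliest-diverging (most basal) ingroup lineage.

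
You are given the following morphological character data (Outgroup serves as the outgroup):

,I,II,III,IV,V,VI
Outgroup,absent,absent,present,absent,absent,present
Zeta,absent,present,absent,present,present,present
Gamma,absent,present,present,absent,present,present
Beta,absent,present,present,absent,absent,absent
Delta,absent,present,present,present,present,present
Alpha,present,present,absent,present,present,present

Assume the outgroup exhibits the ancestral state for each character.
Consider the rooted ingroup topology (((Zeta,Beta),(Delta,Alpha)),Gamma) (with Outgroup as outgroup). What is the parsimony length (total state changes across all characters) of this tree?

Map each character onto (((Zeta,Beta),(Delta,Alpha)),Gamma) (rooted by Outgroup) and count the minimum state changes it requires (Fitch parsimony):
I: 1; II: 1; III: 2; IV: 2; V: 2; VI: 1.
Total tree length = 9.

9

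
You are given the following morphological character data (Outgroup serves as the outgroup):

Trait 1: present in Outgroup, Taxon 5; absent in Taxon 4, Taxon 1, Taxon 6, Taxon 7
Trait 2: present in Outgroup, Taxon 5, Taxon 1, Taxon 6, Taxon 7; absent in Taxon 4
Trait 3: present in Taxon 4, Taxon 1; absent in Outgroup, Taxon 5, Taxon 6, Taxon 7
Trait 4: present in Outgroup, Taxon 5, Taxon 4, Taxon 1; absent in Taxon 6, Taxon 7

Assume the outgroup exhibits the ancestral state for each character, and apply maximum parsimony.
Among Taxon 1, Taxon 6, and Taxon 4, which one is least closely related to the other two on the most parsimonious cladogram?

Taxon 6

Character polarity is set by the outgroup: the derived state is whichever differs from the outgroup's state, so for Trait 1, Trait 2, Trait 4 the derived state is 'absent', and for the remaining characters it is 'present'.
Only Taxon 1, Taxon 4, Taxon 6, and Taxon 7 show the derived state 'absent' for Trait 1, supporting them as a clade.
Trait 2: derived state 'absent' in Taxon 4 only — an autapomorphy, so it tells us nothing about relationships among taxa.
Trait 3 (derived state 'present') is shared by Taxon 1 and Taxon 4 — a synapomorphy uniting that clade.
Trait 4: derived state 'absent' in Taxon 6 and Taxon 7 only — synapomorphy for {Taxon 6, Taxon 7}.
Most parsimonious ingroup topology: (Taxon 5,((Taxon 4,Taxon 1),(Taxon 6,Taxon 7))).
Taxon 4 and Taxon 1 share a more recent common ancestor with each other than either does with Taxon 6, so Taxon 6 is the least closely related of the three.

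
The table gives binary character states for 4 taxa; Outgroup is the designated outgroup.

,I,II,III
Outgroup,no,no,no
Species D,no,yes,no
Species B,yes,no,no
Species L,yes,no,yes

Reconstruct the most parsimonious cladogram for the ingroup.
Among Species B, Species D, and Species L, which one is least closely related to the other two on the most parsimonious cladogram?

The outgroup has state 'no' for every character, so 'yes' is the derived state throughout.
I (derived state 'yes') is shared by Species B and Species L — a synapomorphy uniting that clade.
II: derived state 'yes' in Species D only — an autapomorphy, so it tells us nothing about relationships among taxa.
III (derived state 'yes') is unique to Species L (autapomorphy; uninformative for grouping).
Most parsimonious ingroup topology: (Species D,(Species B,Species L)).
Species L and Species B share a more recent common ancestor with each other than either does with Species D, so Species D is the least closely related of the three.

Species D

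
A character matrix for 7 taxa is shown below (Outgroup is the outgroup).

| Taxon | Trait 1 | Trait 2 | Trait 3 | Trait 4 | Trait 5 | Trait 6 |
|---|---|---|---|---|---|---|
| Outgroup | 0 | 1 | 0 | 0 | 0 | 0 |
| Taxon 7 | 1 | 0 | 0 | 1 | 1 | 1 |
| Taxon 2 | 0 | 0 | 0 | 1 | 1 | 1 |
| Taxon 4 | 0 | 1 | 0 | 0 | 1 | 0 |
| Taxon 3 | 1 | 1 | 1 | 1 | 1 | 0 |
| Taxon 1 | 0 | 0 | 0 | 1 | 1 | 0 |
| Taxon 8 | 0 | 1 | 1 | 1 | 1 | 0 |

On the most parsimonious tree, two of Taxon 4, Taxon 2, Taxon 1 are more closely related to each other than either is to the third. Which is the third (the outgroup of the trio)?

Taxon 4

Character polarity is set by the outgroup: the derived state is whichever differs from the outgroup's state, so for Trait 2 the derived state is '0', and for the remaining characters it is '1'.
Trait 1 (state '1') occurs in Taxon 3 and Taxon 7 but conflicts with the nesting implied by the other characters — most parsimoniously interpreted as homoplasy.
Only Taxon 1, Taxon 2, and Taxon 7 show the derived state '0' for Trait 2, supporting them as a clade.
Trait 3: derived state '1' in Taxon 3 and Taxon 8 only — synapomorphy for {Taxon 3, Taxon 8}.
Trait 4 (derived state '1') is shared by Taxon 1, Taxon 2, Taxon 3, Taxon 7, and Taxon 8 — a synapomorphy uniting that clade.
Trait 5 (derived state '1') is shared by all ingroup taxa — unites the whole ingroup.
Trait 6: derived state '1' in Taxon 2 and Taxon 7 only — synapomorphy for {Taxon 2, Taxon 7}.
Most parsimonious ingroup topology: ((((Taxon 7,Taxon 2),Taxon 1),(Taxon 3,Taxon 8)),Taxon 4).
Taxon 2 and Taxon 1 share a more recent common ancestor with each other than either does with Taxon 4, so Taxon 4 is the least closely related of the three.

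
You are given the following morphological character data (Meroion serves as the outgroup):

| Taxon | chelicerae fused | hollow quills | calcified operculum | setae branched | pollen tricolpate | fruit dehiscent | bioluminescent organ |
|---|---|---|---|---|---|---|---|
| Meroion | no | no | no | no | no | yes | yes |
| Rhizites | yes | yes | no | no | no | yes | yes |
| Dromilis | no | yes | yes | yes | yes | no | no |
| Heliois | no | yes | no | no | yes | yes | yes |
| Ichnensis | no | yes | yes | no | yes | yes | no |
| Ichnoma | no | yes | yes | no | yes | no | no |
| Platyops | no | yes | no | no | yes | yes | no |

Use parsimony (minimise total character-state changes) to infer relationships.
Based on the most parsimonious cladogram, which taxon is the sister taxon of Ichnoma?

Character polarity is set by the outgroup: the derived state is whichever differs from the outgroup's state, so for fruit dehiscent, bioluminescent organ the derived state is 'no', and for the remaining characters it is 'yes'.
chelicerae fused: derived state 'yes' in Rhizites only — an autapomorphy, so it tells us nothing about relationships among taxa.
hollow quills (derived state 'yes') is shared by all ingroup taxa — unites the whole ingroup.
calcified operculum (derived state 'yes') is shared by Dromilis, Ichnensis, and Ichnoma — a synapomorphy uniting that clade.
setae branched: derived state 'yes' in Dromilis only — an autapomorphy, so it tells us nothing about relationships among taxa.
pollen tricolpate (derived state 'yes') is shared by Dromilis, Heliois, Ichnensis, Ichnoma, and Platyops — a synapomorphy uniting that clade.
Only Dromilis and Ichnoma show the derived state 'no' for fruit dehiscent, supporting them as a clade.
bioluminescent organ (derived state 'no') is shared by Dromilis, Ichnensis, Ichnoma, and Platyops — a synapomorphy uniting that clade.
Most parsimonious ingroup topology: (Rhizites,((((Dromilis,Ichnoma),Ichnensis),Platyops),Heliois)).
Ichnoma and Dromilis form a cherry on this tree, so they are sister taxa.

Dromilis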